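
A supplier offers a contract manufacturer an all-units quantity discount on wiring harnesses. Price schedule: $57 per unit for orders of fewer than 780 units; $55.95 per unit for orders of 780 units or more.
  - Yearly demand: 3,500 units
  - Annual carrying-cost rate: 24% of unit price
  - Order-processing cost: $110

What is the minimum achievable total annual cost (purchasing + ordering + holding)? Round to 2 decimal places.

$201,555.51

H₁ = 24%×$57 = $13.6800;  H₂ = 24%×$55.95 = $13.4280
EOQ₁ = √(2×3,500×110/13.6800) = 237.25  (< 780, feasible at tier 1)
EOQ₂ = √(2×3,500×110/13.4280) = 239.46  (< 780 → use Q = 780 at tier-2 price)
TC(tier 1 (EOQ₁), Q≈237.2) = $202,745.55
TC(tier 2, Q≈780.0) = $201,555.51
Minimum at tier 2: $201,555.51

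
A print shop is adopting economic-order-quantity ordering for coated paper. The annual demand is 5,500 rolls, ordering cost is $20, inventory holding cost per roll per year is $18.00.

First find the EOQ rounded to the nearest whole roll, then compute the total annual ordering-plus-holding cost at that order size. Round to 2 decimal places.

Q* = √(2·D·S / H) = √(2·5,500·20 / 18) = √12,222.2 ≈ 110.55 → Q = 111 rolls
Ordering: D/Q × S = 5,500/111 × $20 = $990.99
Holding:  Q/2 × H = 111/2 × $18 = $999.00
Total = $990.99 + $999.00 = $1,989.99

$1,989.99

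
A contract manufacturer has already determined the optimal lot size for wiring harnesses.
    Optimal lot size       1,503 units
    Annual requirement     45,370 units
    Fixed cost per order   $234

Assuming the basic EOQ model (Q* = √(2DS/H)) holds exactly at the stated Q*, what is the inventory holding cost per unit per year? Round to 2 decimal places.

From Q* = √(2DS/H) ⇒ Q*² = 2DS/H.
H = 2DS / Q² = 2 × 45,370 × 234 / 1,503² = 9.3993

$9.40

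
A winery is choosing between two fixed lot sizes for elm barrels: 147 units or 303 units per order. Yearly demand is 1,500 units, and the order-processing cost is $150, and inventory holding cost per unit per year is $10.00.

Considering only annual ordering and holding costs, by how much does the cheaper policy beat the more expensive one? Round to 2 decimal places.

Annual cost at Q: ordering D·S/Q plus holding Q·H/2.
TC(147) = (1,500/147)×150 + (147/2)×10 = $2,265.61
TC(303) = (1,500/303)×150 + (303/2)×10 = $2,257.57
|ΔTC| = |$2,265.61 − $2,257.57| = $8.04

$8.04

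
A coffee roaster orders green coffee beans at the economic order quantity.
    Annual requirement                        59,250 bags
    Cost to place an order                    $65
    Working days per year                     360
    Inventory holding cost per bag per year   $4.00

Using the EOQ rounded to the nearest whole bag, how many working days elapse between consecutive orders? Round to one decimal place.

Q* = √(2·D·S / H) = √(2·59,250·65 / 4) = √1,925,625.0 ≈ 1,387.67 → Q = 1,388 bags
T = Q/D × 360 days = 1,388/59,250 × 360 = 8.433 days

8.4 days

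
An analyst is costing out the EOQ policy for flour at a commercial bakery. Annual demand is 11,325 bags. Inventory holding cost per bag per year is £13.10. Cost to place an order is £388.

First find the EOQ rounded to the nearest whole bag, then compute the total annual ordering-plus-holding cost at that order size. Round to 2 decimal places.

£10,729.65

2DS/H = 2·11,325·388/13.1 = 670,854.96
EOQ = √670,854.96 ≈ 819.06 → Q = 819 bags
Orders/yr = 11,325/819 = 13.828; ordering cost = 13.828 × £388 = £5,365.20
Average inventory = 819/2 = 409.5; holding cost = 409.5 × £13.1 = £5,364.45
Total = £5,365.20 + £5,364.45 = £10,729.65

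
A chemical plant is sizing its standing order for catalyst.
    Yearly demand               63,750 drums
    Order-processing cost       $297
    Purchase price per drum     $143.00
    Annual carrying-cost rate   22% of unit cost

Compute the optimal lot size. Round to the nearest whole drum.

1,097 drums

Holding cost per drum per year: H = 22% × $143 = $31.4600
EOQ = √(2DS/H) = √(2 × 63,750 × 297 / 31.46)
    = √(1,203,671.33) ≈ 1,097.12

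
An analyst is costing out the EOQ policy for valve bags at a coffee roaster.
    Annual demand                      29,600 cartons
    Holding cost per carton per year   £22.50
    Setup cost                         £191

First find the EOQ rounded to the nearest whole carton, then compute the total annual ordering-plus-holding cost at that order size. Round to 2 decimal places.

EOQ = √(2DS/H) = √(2 × 29,600 × 191 / 22.5)
    = √(502,542.22) ≈ 708.90 → Q = 709 cartons
Annual ordering cost = (D/Q)·S = (29,600/709) × 191 = £7,974.05
Annual holding cost  = (Q/2)·H = (709/2) × 22.5 = £7,976.25
Total = £7,974.05 + £7,976.25 = £15,950.30

£15,950.30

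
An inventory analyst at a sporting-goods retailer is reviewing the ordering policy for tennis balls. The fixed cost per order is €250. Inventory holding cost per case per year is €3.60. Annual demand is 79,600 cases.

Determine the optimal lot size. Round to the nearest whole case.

Q* = √(2·D·S / H) = √(2·79,600·250 / 3.6) = √11,055,555.6 ≈ 3,324.99

3,325 cases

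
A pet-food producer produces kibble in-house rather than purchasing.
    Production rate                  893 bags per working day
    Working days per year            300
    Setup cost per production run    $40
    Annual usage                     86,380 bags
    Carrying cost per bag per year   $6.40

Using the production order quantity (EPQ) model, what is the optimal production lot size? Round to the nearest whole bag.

d = 86,380/300 = 287.9333 bags/day;  effective holding cost H(1 − d/p) = 6.4·(1 − 287.9333/893) = 4.33642
Q* = √(2DS / H_eff) = √(2·86,380·40 / 4.33642) ≈ 1,262.37

1,262 bags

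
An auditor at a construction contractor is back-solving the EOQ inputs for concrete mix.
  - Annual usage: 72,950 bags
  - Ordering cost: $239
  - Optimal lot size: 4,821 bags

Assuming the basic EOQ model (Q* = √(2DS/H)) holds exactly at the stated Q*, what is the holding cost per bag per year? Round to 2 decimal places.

From Q* = √(2DS/H) ⇒ Q*² = 2DS/H.
H = 2DS / Q² = 2 × 72,950 × 239 / 4,821² = 1.5003

$1.50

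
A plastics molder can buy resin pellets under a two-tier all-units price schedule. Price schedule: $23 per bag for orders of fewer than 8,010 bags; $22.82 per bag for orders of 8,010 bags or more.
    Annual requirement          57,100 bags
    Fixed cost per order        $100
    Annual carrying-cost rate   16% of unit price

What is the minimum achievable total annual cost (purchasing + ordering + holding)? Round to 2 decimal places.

H₁ = 16%×$23 = $3.6800;  H₂ = 16%×$22.82 = $3.6512
EOQ₁ = √(2×57,100×100/3.6800) = 1,761.61  (< 8,010, feasible at tier 1)
EOQ₂ = √(2×57,100×100/3.6512) = 1,768.54  (< 8,010 → use Q = 8,010 at tier-2 price)
TC(tier 1 (EOQ₁), Q≈1,761.6) = $1,319,782.72
TC(tier 2, Q≈8,010.0) = $1,318,357.91
Minimum at tier 2: $1,318,357.91

$1,318,357.91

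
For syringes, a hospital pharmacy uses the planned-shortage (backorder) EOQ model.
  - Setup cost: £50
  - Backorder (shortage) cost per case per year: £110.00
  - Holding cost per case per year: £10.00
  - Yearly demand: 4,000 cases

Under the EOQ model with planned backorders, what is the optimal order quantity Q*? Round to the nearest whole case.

Basic EOQ = √(2·4,000·50/10) = 200.000
Backorder adjustment √((H+b)/b) = √((10+110)/110) = 1.0445
Q* = 200.000 × 1.0445 ≈ 208.89

209 cases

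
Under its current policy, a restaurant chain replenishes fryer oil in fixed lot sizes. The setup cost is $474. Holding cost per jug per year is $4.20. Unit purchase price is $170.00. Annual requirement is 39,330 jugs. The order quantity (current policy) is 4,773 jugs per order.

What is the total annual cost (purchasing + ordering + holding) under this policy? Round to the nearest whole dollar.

Ordering: D/Q × S = 39,330/4,773 × $474 = $3,905.81
Holding:  Q/2 × H = 4,773/2 × $4.2 = $10,023.30
Purchase cost = D·C = 39,330 × 170 = $6,686,100.00
Total = $3,905.81 + $10,023.30 + $6,686,100.00 = $6,700,029.11

$6,700,029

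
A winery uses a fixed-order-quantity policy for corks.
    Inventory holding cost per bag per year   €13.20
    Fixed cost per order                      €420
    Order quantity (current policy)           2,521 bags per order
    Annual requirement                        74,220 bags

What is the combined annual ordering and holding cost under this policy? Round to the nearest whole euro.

Ordering: D/Q × S = 74,220/2,521 × €420 = €12,365.09
Holding:  Q/2 × H = 2,521/2 × €13.2 = €16,638.60
Total = €12,365.09 + €16,638.60 = €29,003.69

€29,004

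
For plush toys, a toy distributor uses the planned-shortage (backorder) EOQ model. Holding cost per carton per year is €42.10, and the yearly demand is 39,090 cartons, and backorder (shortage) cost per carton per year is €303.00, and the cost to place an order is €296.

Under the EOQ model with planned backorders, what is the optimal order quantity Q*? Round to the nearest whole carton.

791 cartons

Q* = √(2DS/H) · √((H + b)/b)
   = √(2 × 39,090 × 296 / 42.1) · √((42.1 + 303) / 303)
   = 741.400 × 1.0672 ≈ 791.23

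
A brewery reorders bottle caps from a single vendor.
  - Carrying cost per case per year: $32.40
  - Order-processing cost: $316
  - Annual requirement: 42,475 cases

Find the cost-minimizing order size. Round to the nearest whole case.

910 cases

2DS/H = 2·42,475·316/32.4 = 828,524.69
EOQ = √828,524.69 ≈ 910.23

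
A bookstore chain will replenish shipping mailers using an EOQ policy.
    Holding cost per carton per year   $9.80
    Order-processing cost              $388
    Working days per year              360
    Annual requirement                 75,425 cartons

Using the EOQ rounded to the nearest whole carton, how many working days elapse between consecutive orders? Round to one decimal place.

11.7 days

Q* = √(2·D·S / H) = √(2·75,425·388 / 9.8) = √5,972,428.6 ≈ 2,443.86 → Q = 2,444 cartons
Cycle time = (working days × Q)/D = (360 × 2,444) / 75,425 = 11.665 days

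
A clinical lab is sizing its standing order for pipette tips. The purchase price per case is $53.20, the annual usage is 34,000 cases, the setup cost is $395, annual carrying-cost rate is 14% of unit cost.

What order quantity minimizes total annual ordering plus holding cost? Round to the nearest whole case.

1,899 cases

Holding cost per case per year: H = 14% × $53.2 = $7.4480
2DS/H = 2·34,000·395/7.448 = 3,606,337.27
EOQ = √3,606,337.27 ≈ 1,899.04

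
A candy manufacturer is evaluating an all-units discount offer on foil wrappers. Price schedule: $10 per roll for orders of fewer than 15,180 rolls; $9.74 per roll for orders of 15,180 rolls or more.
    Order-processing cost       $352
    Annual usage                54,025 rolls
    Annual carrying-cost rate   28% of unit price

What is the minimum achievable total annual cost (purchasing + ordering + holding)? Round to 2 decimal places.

H₁ = 28%×$10 = $2.8000;  H₂ = 28%×$9.74 = $2.7272
EOQ₁ = √(2×54,025×352/2.8000) = 3,685.57  (< 15,180, feasible at tier 1)
EOQ₂ = √(2×54,025×352/2.7272) = 3,734.44  (< 15,180 → use Q = 15,180 at tier-2 price)
TC(tier 1 (EOQ₁), Q≈3,685.6) = $550,569.60
TC(tier 2, Q≈15,180.0) = $548,155.70
Minimum at tier 2: $548,155.70

$548,155.70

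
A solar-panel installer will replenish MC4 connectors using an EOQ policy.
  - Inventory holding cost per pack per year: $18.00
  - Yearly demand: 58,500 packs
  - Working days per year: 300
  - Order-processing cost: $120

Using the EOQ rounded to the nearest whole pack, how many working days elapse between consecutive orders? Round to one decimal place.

Optimal lot size Q* = (2 × 58,500 × $120 / $18)^½ ≈ 883.18 → Q = 883 packs
Days between orders = 300 / (D/Q) = 300 / 66.251 ≈ 4.528

4.5 days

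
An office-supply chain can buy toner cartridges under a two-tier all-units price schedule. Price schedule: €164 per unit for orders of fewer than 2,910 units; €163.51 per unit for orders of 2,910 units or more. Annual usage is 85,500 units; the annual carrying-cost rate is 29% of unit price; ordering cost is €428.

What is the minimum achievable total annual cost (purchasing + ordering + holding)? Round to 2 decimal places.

€14,061,673.30

H₁ = 29%×€164 = €47.5600;  H₂ = 29%×€163.51 = €47.4179
EOQ₁ = √(2×85,500×428/47.5600) = 1,240.51  (< 2,910, feasible at tier 1)
EOQ₂ = √(2×85,500×428/47.4179) = 1,242.36  (< 2,910 → use Q = 2,910 at tier-2 price)
TC(tier 1 (EOQ₁), Q≈1,240.5) = €14,080,998.49
TC(tier 2, Q≈2,910.0) = €14,061,673.30
Minimum at tier 2: €14,061,673.30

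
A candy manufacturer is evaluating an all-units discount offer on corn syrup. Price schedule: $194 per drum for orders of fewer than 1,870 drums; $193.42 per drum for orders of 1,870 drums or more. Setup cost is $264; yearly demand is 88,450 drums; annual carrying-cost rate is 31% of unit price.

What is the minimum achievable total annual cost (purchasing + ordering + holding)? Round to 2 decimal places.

H₁ = 31%×$194 = $60.1400;  H₂ = 31%×$193.42 = $59.9602
EOQ₁ = √(2×88,450×264/60.1400) = 881.22  (< 1,870, feasible at tier 1)
EOQ₂ = √(2×88,450×264/59.9602) = 882.54  (< 1,870 → use Q = 1,870 at tier-2 price)
TC(tier 1 (EOQ₁), Q≈881.2) = $17,212,296.55
TC(tier 2, Q≈1,870.0) = $17,176,548.85
Minimum at tier 2: $17,176,548.85

$17,176,548.85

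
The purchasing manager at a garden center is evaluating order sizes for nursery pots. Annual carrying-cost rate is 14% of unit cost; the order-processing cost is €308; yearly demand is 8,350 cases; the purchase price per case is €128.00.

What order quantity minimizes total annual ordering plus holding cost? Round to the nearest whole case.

Carrying cost H = €128 × 14% = €17.9200/case/yr
2DS/H = 2·8,350·308/17.92 = 287,031.25
EOQ = √287,031.25 ≈ 535.75

536 cases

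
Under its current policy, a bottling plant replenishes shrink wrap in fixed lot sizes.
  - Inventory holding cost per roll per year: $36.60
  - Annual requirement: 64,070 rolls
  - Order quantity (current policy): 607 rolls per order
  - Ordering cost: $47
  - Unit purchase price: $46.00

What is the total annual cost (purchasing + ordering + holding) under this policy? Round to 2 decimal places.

$2,963,289.04

Orders/yr = 64,070/607 = 105.552; ordering cost = 105.552 × $47 = $4,960.94
Average inventory = 607/2 = 303.5; holding cost = 303.5 × $36.6 = $11,108.10
Purchase cost = D·C = 64,070 × 46 = $2,947,220.00
Total = $4,960.94 + $11,108.10 + $2,947,220.00 = $2,963,289.04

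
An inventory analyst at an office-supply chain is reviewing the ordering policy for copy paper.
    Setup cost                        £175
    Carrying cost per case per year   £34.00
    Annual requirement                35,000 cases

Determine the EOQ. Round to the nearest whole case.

600 cases

EOQ = √(2DS/H) = √(2 × 35,000 × 175 / 34)
    = √(360,294.12) ≈ 600.25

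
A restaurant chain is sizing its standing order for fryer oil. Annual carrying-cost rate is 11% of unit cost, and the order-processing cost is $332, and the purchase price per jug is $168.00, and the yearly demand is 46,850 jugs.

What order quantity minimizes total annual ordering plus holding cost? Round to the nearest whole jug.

1,297 jugs

H = i·C = 0.11 × $168 = $18.4800 per jug-year
EOQ = √(2DS/H) = √(2 × 46,850 × 332 / 18.48)
    = √(1,683,354.98) ≈ 1,297.44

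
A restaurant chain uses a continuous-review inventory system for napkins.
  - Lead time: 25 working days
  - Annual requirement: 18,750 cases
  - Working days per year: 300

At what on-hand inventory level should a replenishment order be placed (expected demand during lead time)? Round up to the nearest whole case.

1,563 cases

Daily demand d = 18,750 / 300 = 62.500 cases/day
Demand during lead time = 62.500 × 25 = 1,562.50
Reorder point = 1,562.50 → round up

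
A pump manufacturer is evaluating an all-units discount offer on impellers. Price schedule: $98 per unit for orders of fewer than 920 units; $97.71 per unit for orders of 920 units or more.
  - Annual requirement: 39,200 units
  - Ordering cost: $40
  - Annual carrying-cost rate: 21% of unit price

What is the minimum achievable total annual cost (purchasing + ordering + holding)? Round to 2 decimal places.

H₁ = 21%×$98 = $20.5800;  H₂ = 21%×$97.71 = $20.5191
EOQ₁ = √(2×39,200×40/20.5800) = 390.36  (< 920, feasible at tier 1)
EOQ₂ = √(2×39,200×40/20.5191) = 390.94  (< 920 → use Q = 920 at tier-2 price)
TC(tier 1 (EOQ₁), Q≈390.4) = $3,849,633.61
TC(tier 2, Q≈920.0) = $3,841,375.13
Minimum at tier 2: $3,841,375.13

$3,841,375.13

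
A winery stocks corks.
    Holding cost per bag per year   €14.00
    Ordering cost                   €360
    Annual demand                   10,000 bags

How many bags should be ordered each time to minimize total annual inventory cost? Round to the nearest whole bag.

2DS/H = 2·10,000·360/14 = 514,285.71
EOQ = √514,285.71 ≈ 717.14

717 bags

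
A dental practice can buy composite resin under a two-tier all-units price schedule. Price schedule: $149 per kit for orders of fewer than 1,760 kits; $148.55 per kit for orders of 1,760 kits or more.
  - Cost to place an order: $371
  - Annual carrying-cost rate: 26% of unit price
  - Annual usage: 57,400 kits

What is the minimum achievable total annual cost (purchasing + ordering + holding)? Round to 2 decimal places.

$8,572,857.90

H₁ = 26%×$149 = $38.7400;  H₂ = 26%×$148.55 = $38.6230
EOQ₁ = √(2×57,400×371/38.7400) = 1,048.52  (< 1,760, feasible at tier 1)
EOQ₂ = √(2×57,400×371/38.6230) = 1,050.11  (< 1,760 → use Q = 1,760 at tier-2 price)
TC(tier 1 (EOQ₁), Q≈1,048.5) = $8,593,219.79
TC(tier 2, Q≈1,760.0) = $8,572,857.90
Minimum at tier 2: $8,572,857.90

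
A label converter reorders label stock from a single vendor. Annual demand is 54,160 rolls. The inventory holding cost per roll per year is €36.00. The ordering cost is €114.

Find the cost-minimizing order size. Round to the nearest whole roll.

Optimal lot size Q* = (2 × 54,160 × €114 / €36)^½ ≈ 585.67

586 rolls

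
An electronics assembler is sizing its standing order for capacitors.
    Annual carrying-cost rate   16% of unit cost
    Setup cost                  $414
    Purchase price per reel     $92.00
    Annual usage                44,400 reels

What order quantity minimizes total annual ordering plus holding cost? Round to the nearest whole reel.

1,580 reels

H = i·C = 0.16 × $92 = $14.7200 per reel-year
EOQ = √(2DS/H) = √(2 × 44,400 × 414 / 14.72)
    = √(2,497,500.00) ≈ 1,580.35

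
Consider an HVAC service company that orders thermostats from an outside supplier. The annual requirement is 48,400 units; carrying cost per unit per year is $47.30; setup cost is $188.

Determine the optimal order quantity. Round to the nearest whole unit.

620 units

EOQ = √(2DS/H) = √(2 × 48,400 × 188 / 47.3)
    = √(384,744.19) ≈ 620.28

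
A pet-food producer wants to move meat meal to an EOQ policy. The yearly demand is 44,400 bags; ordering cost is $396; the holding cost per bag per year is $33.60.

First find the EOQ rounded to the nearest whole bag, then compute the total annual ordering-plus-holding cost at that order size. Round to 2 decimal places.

EOQ = √(2DS/H) = √(2 × 44,400 × 396 / 33.6)
    = √(1,046,571.43) ≈ 1,023.02 → Q = 1,023 bags
Annual ordering cost = (D/Q)·S = (44,400/1,023) × 396 = $17,187.10
Annual holding cost  = (Q/2)·H = (1,023/2) × 33.6 = $17,186.40
Total = $17,187.10 + $17,186.40 = $34,373.50

$34,373.50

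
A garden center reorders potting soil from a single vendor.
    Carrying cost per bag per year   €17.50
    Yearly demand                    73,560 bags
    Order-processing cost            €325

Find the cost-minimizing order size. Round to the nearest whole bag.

1,653 bags

EOQ = √(2DS/H) = √(2 × 73,560 × 325 / 17.5)
    = √(2,732,228.57) ≈ 1,652.95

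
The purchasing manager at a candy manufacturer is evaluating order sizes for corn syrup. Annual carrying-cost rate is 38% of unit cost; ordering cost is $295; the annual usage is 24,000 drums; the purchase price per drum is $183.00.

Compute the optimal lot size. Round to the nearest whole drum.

451 drums

Carrying cost H = $183 × 38% = $69.5400/drum/yr
EOQ = √(2DS/H) = √(2 × 24,000 × 295 / 69.54)
    = √(203,623.81) ≈ 451.25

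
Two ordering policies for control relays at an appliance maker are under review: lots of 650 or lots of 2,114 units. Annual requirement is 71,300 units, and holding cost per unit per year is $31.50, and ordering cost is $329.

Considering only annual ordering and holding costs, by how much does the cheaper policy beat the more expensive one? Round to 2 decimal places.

$1,934.41

TC(Q) = (D/Q)S + (Q/2)H
TC(650) = (71,300/650)×329 + (650/2)×31.5 = $46,326.27
TC(2,114) = (71,300/2,114)×329 + (2,114/2)×31.5 = $44,391.86
Lots of 2,114 are cheaper by $1,934.41.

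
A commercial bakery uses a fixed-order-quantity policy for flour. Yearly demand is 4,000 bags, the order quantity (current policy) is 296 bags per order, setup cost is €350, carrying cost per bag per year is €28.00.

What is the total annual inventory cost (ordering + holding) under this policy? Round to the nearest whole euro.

€8,874

Annual ordering cost = (D/Q)·S = (4,000/296) × 350 = €4,729.73
Annual holding cost  = (Q/2)·H = (296/2) × 28 = €4,144.00
Total = €4,729.73 + €4,144.00 = €8,873.73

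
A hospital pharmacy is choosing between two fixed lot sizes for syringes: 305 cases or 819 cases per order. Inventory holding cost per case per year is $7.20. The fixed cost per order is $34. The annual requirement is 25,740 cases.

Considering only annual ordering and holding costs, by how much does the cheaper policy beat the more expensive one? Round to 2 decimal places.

$49.59

Annual cost at Q: ordering D·S/Q plus holding Q·H/2.
TC(305) = (25,740/305)×34 + (305/2)×7.2 = $3,967.38
TC(819) = (25,740/819)×34 + (819/2)×7.2 = $4,016.97
Cheaper: Q = 305.  Difference = $49.59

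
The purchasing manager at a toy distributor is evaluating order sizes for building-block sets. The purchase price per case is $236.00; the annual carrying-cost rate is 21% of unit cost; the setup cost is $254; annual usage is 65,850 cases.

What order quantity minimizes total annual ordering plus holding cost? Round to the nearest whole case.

822 cases

Carrying cost H = $236 × 21% = $49.5600/case/yr
Optimal lot size Q* = (2 × 65,850 × $254 / $49.56)^½ ≈ 821.57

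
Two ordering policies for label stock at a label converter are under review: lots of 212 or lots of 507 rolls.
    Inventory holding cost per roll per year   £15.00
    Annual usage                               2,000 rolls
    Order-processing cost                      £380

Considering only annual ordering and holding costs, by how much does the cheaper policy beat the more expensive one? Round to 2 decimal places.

£126.61

TC(Q) = (D/Q)S + (Q/2)H
TC(212) = (2,000/212)×380 + (212/2)×15 = £5,174.91
TC(507) = (2,000/507)×380 + (507/2)×15 = £5,301.51
Lots of 212 are cheaper by £126.61.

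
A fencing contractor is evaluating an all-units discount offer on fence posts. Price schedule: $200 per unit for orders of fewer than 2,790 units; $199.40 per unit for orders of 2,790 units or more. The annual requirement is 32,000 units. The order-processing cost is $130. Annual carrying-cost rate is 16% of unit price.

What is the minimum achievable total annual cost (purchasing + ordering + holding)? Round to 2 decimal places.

H₁ = 16%×$200 = $32.0000;  H₂ = 16%×$199.40 = $31.9040
EOQ₁ = √(2×32,000×130/32.0000) = 509.90  (< 2,790, feasible at tier 1)
EOQ₂ = √(2×32,000×130/31.9040) = 510.67  (< 2,790 → use Q = 2,790 at tier-2 price)
TC(tier 1 (EOQ₁), Q≈509.9) = $6,416,316.86
TC(tier 2, Q≈2,790.0) = $6,426,797.12
Minimum at tier 1 (EOQ₁): $6,416,316.86

$6,416,316.86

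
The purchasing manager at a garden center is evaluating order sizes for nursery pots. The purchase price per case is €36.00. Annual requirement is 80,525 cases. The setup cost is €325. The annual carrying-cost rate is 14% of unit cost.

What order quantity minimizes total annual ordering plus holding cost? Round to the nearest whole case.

H = i·C = 0.14 × €36 = €5.0400 per case-year
Q* = √(2·D·S / H) = √(2·80,525·325 / 5.04) = √10,385,168.7 ≈ 3,222.60

3,223 cases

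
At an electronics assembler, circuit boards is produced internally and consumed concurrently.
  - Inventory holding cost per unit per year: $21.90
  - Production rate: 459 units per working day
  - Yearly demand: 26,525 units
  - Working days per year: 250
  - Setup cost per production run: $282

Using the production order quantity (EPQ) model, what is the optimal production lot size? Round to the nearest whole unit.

943 units

Daily demand d = 26,525/250 = 106.100; p = 459; 1 − d/p = 0.76885
EPQ = √(2DS / (H(1 − d/p)))
    = √(2 × 26,525 × 282 / (21.9 × 0.76885)) ≈ 942.60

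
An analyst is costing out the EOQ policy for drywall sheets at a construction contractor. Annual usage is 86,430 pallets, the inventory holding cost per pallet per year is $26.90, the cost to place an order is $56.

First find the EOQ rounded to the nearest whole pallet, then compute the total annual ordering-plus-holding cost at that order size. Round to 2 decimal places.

2DS/H = 2·86,430·56/26.9 = 359,857.25
EOQ = √359,857.25 ≈ 599.88 → Q = 600 pallets
Annual ordering cost = (D/Q)·S = (86,430/600) × 56 = $8,066.80
Annual holding cost  = (Q/2)·H = (600/2) × 26.9 = $8,070.00
Total = $8,066.80 + $8,070.00 = $16,136.80

$16,136.80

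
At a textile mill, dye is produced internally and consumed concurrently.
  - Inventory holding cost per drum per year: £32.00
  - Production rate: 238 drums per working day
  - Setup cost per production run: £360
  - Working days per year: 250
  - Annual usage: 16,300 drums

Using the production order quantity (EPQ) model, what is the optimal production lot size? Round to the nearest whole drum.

711 drums

Daily demand d = 16,300/250 = 65.200; p = 238; 1 − d/p = 0.72605
EPQ = √(2DS / (H(1 − d/p)))
    = √(2 × 16,300 × 360 / (32 × 0.72605)) ≈ 710.73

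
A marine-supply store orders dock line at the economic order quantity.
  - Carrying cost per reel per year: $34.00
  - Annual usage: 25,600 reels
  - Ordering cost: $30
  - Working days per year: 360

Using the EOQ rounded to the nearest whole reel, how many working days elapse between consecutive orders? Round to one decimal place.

3.0 days

Q* = √(2·D·S / H) = √(2·25,600·30 / 34) = √45,176.5 ≈ 212.55 → Q = 213 reels
Days between orders = 360 / (D/Q) = 360 / 120.188 ≈ 2.995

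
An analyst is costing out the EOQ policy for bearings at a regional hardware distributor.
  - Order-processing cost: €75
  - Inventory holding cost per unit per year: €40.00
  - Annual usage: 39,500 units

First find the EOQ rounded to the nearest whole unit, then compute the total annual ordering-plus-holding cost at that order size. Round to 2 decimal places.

EOQ = √(2DS/H) = √(2 × 39,500 × 75 / 40)
    = √(148,125.00) ≈ 384.87 → Q = 385 units
Ordering: D/Q × S = 39,500/385 × €75 = €7,694.81
Holding:  Q/2 × H = 385/2 × €40 = €7,700.00
Total = €7,694.81 + €7,700.00 = €15,394.81

€15,394.81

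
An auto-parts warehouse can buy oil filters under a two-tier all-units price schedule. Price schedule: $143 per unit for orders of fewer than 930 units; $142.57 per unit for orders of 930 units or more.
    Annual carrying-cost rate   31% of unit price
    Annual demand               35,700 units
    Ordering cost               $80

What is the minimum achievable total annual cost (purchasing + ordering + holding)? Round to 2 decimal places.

$5,113,371.43

H₁ = 31%×$143 = $44.3300;  H₂ = 31%×$142.57 = $44.1967
EOQ₁ = √(2×35,700×80/44.3300) = 358.96  (< 930, feasible at tier 1)
EOQ₂ = √(2×35,700×80/44.1967) = 359.50  (< 930 → use Q = 930 at tier-2 price)
TC(tier 1 (EOQ₁), Q≈359.0) = $5,121,012.67
TC(tier 2, Q≈930.0) = $5,113,371.43
Minimum at tier 2: $5,113,371.43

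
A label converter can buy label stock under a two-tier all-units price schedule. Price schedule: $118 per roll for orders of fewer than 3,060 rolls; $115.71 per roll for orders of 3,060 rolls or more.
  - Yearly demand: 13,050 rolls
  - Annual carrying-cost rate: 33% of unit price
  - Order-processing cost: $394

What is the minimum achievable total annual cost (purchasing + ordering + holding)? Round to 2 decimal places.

H₁ = 33%×$118 = $38.9400;  H₂ = 33%×$115.71 = $38.1843
EOQ₁ = √(2×13,050×394/38.9400) = 513.89  (< 3,060, feasible at tier 1)
EOQ₂ = √(2×13,050×394/38.1843) = 518.95  (< 3,060 → use Q = 3,060 at tier-2 price)
TC(tier 1 (EOQ₁), Q≈513.9) = $1,559,910.89
TC(tier 2, Q≈3,060.0) = $1,570,117.77
Minimum at tier 1 (EOQ₁): $1,559,910.89

$1,559,910.89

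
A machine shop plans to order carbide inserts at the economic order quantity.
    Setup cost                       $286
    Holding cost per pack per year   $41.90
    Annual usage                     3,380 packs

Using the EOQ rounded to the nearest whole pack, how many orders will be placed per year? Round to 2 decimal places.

Q* = √(2·D·S / H) = √(2·3,380·286 / 41.9) = √46,142.2 ≈ 214.81 → Q = 215
N = D/Q = 3,380/215 ≈ 15.721 orders/yr

15.72 orders per year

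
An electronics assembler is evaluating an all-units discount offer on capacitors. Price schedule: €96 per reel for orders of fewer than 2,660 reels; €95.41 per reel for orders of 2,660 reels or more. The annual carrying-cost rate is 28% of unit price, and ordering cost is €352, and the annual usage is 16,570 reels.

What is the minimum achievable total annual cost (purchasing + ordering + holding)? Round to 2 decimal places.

H₁ = 28%×€96 = €26.8800;  H₂ = 28%×€95.41 = €26.7148
EOQ₁ = √(2×16,570×352/26.8800) = 658.77  (< 2,660, feasible at tier 1)
EOQ₂ = √(2×16,570×352/26.7148) = 660.80  (< 2,660 → use Q = 2,660 at tier-2 price)
TC(tier 1 (EOQ₁), Q≈658.8) = €1,608,427.70
TC(tier 2, Q≈2,660.0) = €1,618,667.11
Minimum at tier 1 (EOQ₁): €1,608,427.70

€1,608,427.70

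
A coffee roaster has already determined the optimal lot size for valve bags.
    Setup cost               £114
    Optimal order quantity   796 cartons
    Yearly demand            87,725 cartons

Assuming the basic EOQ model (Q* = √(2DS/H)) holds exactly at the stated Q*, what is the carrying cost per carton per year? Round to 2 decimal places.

From Q* = √(2DS/H) ⇒ Q*² = 2DS/H.
H = 2DS / Q² = 2 × 87,725 × 114 / 796² = 31.5669

£31.57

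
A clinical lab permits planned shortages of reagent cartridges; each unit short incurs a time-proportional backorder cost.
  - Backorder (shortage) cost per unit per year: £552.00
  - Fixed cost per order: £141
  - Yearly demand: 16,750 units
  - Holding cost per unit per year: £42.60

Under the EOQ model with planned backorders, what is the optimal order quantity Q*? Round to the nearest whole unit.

346 units

Q* = √(2DS/H) · √((H + b)/b)
   = √(2 × 16,750 × 141 / 42.6) · √((42.6 + 552) / 552)
   = 332.987 × 1.0379 ≈ 345.60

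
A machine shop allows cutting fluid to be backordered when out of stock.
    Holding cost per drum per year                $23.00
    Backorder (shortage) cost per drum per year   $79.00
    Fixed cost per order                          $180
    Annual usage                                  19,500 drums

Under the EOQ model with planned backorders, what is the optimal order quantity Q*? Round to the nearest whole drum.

Basic EOQ = √(2·19,500·180/23) = 552.465
Backorder adjustment √((H+b)/b) = √((23+79)/79) = 1.1363
Q* = 552.465 × 1.1363 ≈ 627.76

628 drums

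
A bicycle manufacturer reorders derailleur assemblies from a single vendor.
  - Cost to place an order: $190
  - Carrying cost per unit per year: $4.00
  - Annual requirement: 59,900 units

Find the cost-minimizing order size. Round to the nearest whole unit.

2,385 units

EOQ = √(2DS/H) = √(2 × 59,900 × 190 / 4)
    = √(5,690,500.00) ≈ 2,385.48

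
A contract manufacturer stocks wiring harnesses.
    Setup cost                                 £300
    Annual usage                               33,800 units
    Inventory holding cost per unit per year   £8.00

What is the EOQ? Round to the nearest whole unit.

Q* = √(2·D·S / H) = √(2·33,800·300 / 8) = √2,535,000.0 ≈ 1,592.17

1,592 units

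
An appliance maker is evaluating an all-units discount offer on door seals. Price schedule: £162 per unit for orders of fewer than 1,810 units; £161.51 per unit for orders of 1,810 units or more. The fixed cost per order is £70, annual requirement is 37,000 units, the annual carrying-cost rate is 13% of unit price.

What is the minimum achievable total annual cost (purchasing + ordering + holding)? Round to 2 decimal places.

£5,996,302.59

H₁ = 13%×£162 = £21.0600;  H₂ = 13%×£161.51 = £20.9963
EOQ₁ = √(2×37,000×70/21.0600) = 495.95  (< 1,810, feasible at tier 1)
EOQ₂ = √(2×37,000×70/20.9963) = 496.70  (< 1,810 → use Q = 1,810 at tier-2 price)
TC(tier 1 (EOQ₁), Q≈495.9) = £6,004,444.65
TC(tier 2, Q≈1,810.0) = £5,996,302.59
Minimum at tier 2: £5,996,302.59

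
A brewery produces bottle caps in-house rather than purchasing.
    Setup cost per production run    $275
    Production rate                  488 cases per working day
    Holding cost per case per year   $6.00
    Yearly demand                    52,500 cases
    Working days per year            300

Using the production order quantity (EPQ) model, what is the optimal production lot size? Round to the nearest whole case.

Daily demand d = 52,500/300 = 175.000; p = 488; 1 − d/p = 0.64139
EPQ = √(2DS / (H(1 − d/p)))
    = √(2 × 52,500 × 275 / (6 × 0.64139)) ≈ 2,739.20

2,739 cases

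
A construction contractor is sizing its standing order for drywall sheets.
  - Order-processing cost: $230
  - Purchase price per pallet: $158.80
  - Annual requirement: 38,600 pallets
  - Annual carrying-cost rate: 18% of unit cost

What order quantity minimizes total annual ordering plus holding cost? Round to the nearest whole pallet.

H = i·C = 0.18 × $158.8 = $28.5840 per pallet-year
Q* = √(2·D·S / H) = √(2·38,600·230 / 28.584) = √621,186.7 ≈ 788.15

788 pallets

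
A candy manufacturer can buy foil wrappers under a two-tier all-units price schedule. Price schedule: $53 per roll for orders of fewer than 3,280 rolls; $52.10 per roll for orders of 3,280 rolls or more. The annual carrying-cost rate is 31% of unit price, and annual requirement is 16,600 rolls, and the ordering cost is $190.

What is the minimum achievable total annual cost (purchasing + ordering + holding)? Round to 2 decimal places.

H₁ = 31%×$53 = $16.4300;  H₂ = 31%×$52.10 = $16.1510
EOQ₁ = √(2×16,600×190/16.4300) = 619.62  (< 3,280, feasible at tier 1)
EOQ₂ = √(2×16,600×190/16.1510) = 624.95  (< 3,280 → use Q = 3,280 at tier-2 price)
TC(tier 1 (EOQ₁), Q≈619.6) = $889,980.39
TC(tier 2, Q≈3,280.0) = $892,309.23
Minimum at tier 1 (EOQ₁): $889,980.39

$889,980.39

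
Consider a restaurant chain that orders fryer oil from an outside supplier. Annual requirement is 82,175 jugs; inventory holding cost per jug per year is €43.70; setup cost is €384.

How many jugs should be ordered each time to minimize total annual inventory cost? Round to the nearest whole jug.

2DS/H = 2·82,175·384/43.7 = 1,444,173.91
EOQ = √1,444,173.91 ≈ 1,201.74

1,202 jugs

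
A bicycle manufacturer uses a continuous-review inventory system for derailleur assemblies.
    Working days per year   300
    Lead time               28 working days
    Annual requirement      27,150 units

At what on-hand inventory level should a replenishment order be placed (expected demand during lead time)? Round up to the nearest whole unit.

Daily demand d = 27,150 / 300 = 90.500 units/day
Demand during lead time = 90.500 × 28 = 2,534.00
Reorder point = 2,534.00 → round up

2,534 units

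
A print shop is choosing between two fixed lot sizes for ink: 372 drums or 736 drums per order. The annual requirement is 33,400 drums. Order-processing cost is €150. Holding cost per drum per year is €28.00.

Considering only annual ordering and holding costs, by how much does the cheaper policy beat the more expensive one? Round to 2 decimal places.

TC(Q) = (D/Q)S + (Q/2)H
TC(372) = (33,400/372)×150 + (372/2)×28 = €18,675.74
TC(736) = (33,400/736)×150 + (736/2)×28 = €17,111.07
Cheaper: Q = 736.  Difference = €1,564.68

€1,564.68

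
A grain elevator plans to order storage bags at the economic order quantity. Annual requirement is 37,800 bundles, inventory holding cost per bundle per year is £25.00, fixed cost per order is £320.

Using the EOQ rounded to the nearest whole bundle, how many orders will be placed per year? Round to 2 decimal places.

2DS/H = 2·37,800·320/25 = 967,680.00
EOQ = √967,680.00 ≈ 983.71 → Q = 984
N = D/Q = 37,800/984 ≈ 38.415 orders/yr

38.41 orders per year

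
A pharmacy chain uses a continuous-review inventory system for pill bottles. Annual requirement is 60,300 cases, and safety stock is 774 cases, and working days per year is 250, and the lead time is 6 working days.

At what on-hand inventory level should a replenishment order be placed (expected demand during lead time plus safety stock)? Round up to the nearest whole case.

Daily demand d = 60,300 / 250 = 241.200 cases/day
Demand during lead time = 241.200 × 6 = 1,447.20
Reorder point = 1,447.20 + 774 = 2,221.20 → round up

2,222 cases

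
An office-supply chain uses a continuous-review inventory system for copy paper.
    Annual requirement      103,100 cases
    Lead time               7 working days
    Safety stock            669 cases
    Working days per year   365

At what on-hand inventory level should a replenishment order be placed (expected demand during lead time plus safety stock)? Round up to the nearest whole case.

2,647 cases

Daily demand d = 103,100 / 365 = 282.466 cases/day
Demand during lead time = 282.466 × 7 = 1,977.26
Reorder point = 1,977.26 + 669 = 2,646.26 → round up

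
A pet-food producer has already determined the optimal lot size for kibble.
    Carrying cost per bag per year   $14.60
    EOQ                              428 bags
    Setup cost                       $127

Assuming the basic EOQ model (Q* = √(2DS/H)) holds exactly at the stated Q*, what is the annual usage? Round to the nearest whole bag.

EOQ relation: Q² = 2DS/H, so rearrange for the unknown.
D = Q²H / (2S) = 428² × 14.6 / (2 × 127) = 10,529.47

10,529 bags per year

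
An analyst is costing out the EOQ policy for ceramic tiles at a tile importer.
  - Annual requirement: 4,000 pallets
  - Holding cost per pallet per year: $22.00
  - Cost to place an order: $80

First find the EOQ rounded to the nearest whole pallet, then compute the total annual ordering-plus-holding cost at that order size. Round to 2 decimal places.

$3,752.35

Optimal lot size Q* = (2 × 4,000 × $80 / $22)^½ ≈ 170.56 → Q = 171 pallets
Orders/yr = 4,000/171 = 23.392; ordering cost = 23.392 × $80 = $1,871.35
Average inventory = 171/2 = 85.5; holding cost = 85.5 × $22 = $1,881.00
Total = $1,871.35 + $1,881.00 = $3,752.35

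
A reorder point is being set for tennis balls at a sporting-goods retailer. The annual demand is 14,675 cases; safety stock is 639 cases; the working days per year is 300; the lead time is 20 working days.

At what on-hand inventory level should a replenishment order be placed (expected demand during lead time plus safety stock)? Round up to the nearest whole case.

1,618 cases

Daily demand d = 14,675 / 300 = 48.917 cases/day
Demand during lead time = 48.917 × 20 = 978.33
Reorder point = 978.33 + 639 = 1,617.33 → round up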